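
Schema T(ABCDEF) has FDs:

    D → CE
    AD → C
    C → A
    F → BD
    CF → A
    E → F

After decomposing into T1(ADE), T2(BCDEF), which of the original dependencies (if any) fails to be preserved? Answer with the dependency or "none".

C → A

Check C → A: no single fragment contains all of {AC}, and the restricted closure of {C} across the fragments never reaches {A}.
D → CE is preserved.
AD → C is preserved.
F → BD is preserved.
CF → A is preserved.
E → F is preserved.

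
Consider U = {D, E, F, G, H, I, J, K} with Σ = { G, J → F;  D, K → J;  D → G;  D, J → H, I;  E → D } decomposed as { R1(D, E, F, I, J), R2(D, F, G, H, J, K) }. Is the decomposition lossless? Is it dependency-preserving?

lossy but dependency-preserving

Lossless test: (D, F, J)⁺ = {D, F, G, H, I, J}, which is a superkey of neither fragment — lossy.
Dependency preservation: D, J → H, I is not contained in any single fragment, but the restricted closure of its left-hand side across the fragments still reaches the right-hand side; the remaining FDs each lie inside some fragment. All dependencies are preserved.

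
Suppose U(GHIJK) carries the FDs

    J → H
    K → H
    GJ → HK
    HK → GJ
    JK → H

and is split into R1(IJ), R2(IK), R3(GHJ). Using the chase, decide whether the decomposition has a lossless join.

Chase test. Columns are GHIJK; row i has aⱼ where attribute j ∈ Ri, else bᵢⱼ.
Initial tableau (one row per fragment):
  row 1: b11 b12 a3 a4 b15
  row 2: b21 b22 a3 b24 a5
  row 3: a1 a2 b33 a4 b35
Rows 1 and 3 agree on J; apply J→H and equate their H entries.
No row becomes fully distinguished — the join is lossy.

No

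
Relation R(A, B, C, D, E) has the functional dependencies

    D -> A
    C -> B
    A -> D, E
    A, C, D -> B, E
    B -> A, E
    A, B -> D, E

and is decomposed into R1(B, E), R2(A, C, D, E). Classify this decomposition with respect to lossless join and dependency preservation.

Lossless test: (E)⁺ = {E}, which is a superkey of neither fragment — lossy.
Dependency preservation: the restricted closure of {C} across the fragments never reaches {B}, so C → B cannot be enforced without a join — not preserved.

lossy and not dependency-preserving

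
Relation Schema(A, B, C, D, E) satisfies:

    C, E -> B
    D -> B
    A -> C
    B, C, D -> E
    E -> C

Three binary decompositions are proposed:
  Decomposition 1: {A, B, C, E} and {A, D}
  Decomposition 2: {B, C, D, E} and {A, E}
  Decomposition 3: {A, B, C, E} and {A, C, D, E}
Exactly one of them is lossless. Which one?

Decomposition 1: common = {A}, closure = {A, C} → lossy.
Decomposition 2: common = {E}, closure = {B, C, E} → lossy.
Decomposition 3: common = {A, C, E}, closure = {A, B, C, E} → lossless.

Decomposition 3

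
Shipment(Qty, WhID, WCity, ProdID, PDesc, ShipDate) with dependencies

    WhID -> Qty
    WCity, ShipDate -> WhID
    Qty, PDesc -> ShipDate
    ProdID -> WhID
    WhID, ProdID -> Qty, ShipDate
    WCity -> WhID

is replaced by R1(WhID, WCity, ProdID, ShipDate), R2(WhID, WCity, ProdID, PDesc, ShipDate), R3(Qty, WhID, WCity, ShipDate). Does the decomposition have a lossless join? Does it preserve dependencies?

Lossless test (chase): Rows 1 and 2 agree on WhID; apply WhID→Qty and equate their Qty entries. Rows 1 and 3 agree on WhID; apply WhID→Qty and equate their Qty entries. Row 2 is now all distinguished symbols — the join is lossless.
Dependency preservation: the restricted closure of {Qty, PDesc} across the fragments never reaches {ShipDate}, so Qty, PDesc → ShipDate cannot be enforced without a join — not preserved.

lossless but not dependency-preserving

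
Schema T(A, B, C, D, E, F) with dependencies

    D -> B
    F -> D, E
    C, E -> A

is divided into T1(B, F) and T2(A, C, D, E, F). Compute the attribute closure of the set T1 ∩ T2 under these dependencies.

T1 ∩ T2 = {F}.
F → D, E applies, adding D, E
D → B applies, adding B
Closure: {B, D, E, F}.

B, D, E, F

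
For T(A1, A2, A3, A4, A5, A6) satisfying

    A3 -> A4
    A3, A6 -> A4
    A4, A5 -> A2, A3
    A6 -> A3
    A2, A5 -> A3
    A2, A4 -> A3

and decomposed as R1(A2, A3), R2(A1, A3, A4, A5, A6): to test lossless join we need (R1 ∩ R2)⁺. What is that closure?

A3, A4

R1 ∩ R2 = {A3}.
A3 → A4 applies, adding A4
Closure: {A3, A4}.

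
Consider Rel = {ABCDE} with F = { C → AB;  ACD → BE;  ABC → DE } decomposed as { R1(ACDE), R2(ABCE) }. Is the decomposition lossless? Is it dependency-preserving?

Lossless test: (ACE)⁺ = {ABCDE}, which contains all of one fragment — lossless.
Dependency preservation: ACD → BE; ABC → DE are not contained in any single fragment, but the restricted closure of each left-hand side across the fragments still reaches the right-hand side; the remaining FDs each lie inside some fragment. All dependencies are preserved.

lossless and dependency-preserving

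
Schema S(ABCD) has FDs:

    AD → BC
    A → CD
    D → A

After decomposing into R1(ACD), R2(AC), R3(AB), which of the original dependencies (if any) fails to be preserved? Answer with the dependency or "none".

none

AD → BC: restricted closure across fragments reaches BC.
A → CD lies within R1.
D → A lies within R1.
Every dependency is enforceable on the fragments, so the decomposition is dependency-preserving.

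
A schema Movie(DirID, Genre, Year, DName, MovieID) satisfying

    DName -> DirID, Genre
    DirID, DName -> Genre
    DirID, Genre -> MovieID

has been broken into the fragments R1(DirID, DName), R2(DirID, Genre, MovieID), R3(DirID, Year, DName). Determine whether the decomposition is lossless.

No

Chase test. Columns are DirID, Genre, Year, DName, MovieID; row i has aⱼ where attribute j ∈ Ri, else bᵢⱼ.
Initial tableau (one row per fragment):
  row 1: a1 b12 b13 a4 b15
  row 2: a1 a2 b23 b24 a5
  row 3: a1 b32 a3 a4 b35
Rows 1 and 3 agree on DName; apply DName→DirID, Genre and equate their DirID, Genre entries.
Rows 1 and 3 agree on DirID, Genre; apply DirID, Genre→MovieID and equate their MovieID entries.
No row becomes fully distinguished — the join is lossy.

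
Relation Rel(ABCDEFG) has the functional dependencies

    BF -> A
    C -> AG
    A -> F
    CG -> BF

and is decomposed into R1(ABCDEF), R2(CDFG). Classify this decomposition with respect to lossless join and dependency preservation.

Lossless test: (CDF)⁺ = {ABCDFG}, which contains all of one fragment — lossless.
Dependency preservation: C → AG; CG → BF are not contained in any single fragment, but the restricted closure of each left-hand side across the fragments still reaches the right-hand side; the remaining FDs each lie inside some fragment. All dependencies are preserved.

lossless and dependency-preserving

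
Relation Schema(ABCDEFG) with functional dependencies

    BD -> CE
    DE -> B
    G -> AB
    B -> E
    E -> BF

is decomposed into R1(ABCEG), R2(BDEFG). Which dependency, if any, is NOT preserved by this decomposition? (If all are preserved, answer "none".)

BD -> CE

Check BD → CE: no single fragment contains all of {BCDE}, and the restricted closure of {BD} across the fragments never reaches {CE}.
DE → B is preserved.
G → AB is preserved.
B → E is preserved.
E → BF is preserved.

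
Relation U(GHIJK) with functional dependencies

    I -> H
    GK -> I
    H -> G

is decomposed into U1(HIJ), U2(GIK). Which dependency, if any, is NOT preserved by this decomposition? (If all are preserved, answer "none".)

H -> G

Check H → G: no single fragment contains all of {GH}, and the restricted closure of {H} across the fragments never reaches {G}.
I → H is preserved.
GK → I is preserved.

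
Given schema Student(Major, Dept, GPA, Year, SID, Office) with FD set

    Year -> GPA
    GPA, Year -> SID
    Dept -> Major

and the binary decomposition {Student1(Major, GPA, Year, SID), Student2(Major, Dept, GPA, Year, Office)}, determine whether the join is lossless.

Yes

Common attributes: Student1 ∩ Student2 = {Major, GPA, Year}.
Closure of {Major, GPA, Year}: GPA, Year → SID applies, adding SID. So (Major, GPA, Year)⁺ = {Major, GPA, Year, SID}.
This closure contains every attribute of Student1, so Student1 ∩ Student2 → Student1. The join is lossless.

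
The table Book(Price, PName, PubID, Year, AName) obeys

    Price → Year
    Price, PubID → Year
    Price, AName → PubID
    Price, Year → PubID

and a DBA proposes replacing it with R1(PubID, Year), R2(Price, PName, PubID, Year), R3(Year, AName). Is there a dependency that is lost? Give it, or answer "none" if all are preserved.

none

Price → Year lies within R2.
Price, PubID → Year lies within R2.
Price, AName → PubID: restricted closure across fragments reaches PubID.
Price, Year → PubID lies within R2.
Every dependency is enforceable on the fragments, so the decomposition is dependency-preserving.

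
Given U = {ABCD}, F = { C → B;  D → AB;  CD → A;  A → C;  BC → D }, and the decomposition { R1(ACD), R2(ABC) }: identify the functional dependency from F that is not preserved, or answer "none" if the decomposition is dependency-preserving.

none

C → B lies within R2.
D → AB: restricted closure across fragments reaches AB.
CD → A lies within R1.
A → C lies within R1.
BC → D: restricted closure across fragments reaches D.
Every dependency is enforceable on the fragments, so the decomposition is dependency-preserving.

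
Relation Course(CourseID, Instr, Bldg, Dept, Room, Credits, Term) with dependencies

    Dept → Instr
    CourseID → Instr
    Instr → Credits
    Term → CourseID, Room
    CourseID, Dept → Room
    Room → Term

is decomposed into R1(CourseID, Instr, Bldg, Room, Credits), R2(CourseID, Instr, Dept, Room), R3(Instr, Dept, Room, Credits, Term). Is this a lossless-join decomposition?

Chase test. Columns are CourseID, Instr, Bldg, Dept, Room, Credits, Term; row i has aⱼ where attribute j ∈ Ri, else bᵢⱼ.
Initial tableau (one row per fragment):
  row 1: a1 a2 a3 b14 a5 a6 b17
  row 2: a1 a2 b23 a4 a5 b26 b27
  row 3: b31 a2 b33 a4 a5 a6 a7
Rows 1 and 2 agree on Instr; apply Instr→Credits and equate their Credits entries.
Rows 1 and 2 agree on Room; apply Room→Term and equate their Term entries.
Rows 1 and 3 agree on Room; apply Room→Term and equate their Term entries.
Rows 1 and 3 agree on Term; apply Term→CourseID, Room and equate their CourseID, Room entries.
No row becomes fully distinguished — the join is lossy.

No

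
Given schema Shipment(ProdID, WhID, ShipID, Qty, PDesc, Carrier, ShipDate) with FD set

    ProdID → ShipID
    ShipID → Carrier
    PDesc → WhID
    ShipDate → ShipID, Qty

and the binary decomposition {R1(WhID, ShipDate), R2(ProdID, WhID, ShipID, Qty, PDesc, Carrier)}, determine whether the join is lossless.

Common attributes: R1 ∩ R2 = {WhID}.
No dependency enlarges {WhID}, so (WhID)⁺ = {WhID}.
The closure contains neither all of R1 = {WhID, ShipDate} nor all of R2 = {ProdID, WhID, ShipID, Qty, PDesc, Carrier}, so the common attributes are not a superkey of either fragment. The join is lossy.

No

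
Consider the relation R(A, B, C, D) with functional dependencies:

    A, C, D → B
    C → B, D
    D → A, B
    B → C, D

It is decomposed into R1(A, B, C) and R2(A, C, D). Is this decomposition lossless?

Common attributes: R1 ∩ R2 = {A, C}.
Closure of {A, C}: C → B, D applies, adding B, D. So (A, C)⁺ = {A, B, C, D}.
This closure contains every attribute of R1, so R1 ∩ R2 → R1. The join is lossless.

Yes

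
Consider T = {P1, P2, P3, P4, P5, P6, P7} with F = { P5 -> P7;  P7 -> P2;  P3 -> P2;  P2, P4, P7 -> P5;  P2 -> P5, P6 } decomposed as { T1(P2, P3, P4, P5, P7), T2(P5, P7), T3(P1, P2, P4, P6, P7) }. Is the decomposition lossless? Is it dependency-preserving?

Lossless test (chase): Rows 1 and 2 agree on P7; apply P7→P2 and equate their P2 entries. Rows 1 and 3 agree on P2, P4, P7; apply P2, P4, P7→P5 and equate their P5 entries. Rows 1 and 2 agree on P2; apply P2→P5, P6 and equate their P5, P6 entries. Rows 1 and 3 agree on P2; apply P2→P5, P6 and equate their P5, P6 entries. No row becomes fully distinguished — the join is lossy.
Dependency preservation: P2 → P5, P6 is not contained in any single fragment, but the restricted closure of its left-hand side across the fragments still reaches the right-hand side; the remaining FDs each lie inside some fragment. All dependencies are preserved.

lossy but dependency-preserving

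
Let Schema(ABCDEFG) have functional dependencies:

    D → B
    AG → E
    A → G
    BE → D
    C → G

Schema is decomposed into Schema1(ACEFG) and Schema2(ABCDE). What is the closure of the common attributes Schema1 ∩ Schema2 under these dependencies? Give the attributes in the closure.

ACEG

Schema1 ∩ Schema2 = {ACE}.
A → G applies, adding G
Closure: {ACEG}.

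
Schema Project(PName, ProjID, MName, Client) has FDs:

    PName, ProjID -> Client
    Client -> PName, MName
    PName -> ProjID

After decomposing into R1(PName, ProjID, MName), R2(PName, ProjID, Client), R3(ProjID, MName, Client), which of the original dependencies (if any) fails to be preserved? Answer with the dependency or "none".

none

PName, ProjID → Client lies within R2.
Client → PName, MName: restricted closure across fragments reaches PName, MName.
PName → ProjID lies within R1.
Every dependency is enforceable on the fragments, so the decomposition is dependency-preserving.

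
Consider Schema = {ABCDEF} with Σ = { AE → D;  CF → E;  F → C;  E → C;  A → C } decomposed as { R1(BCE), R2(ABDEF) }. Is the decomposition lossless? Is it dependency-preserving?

Lossless test: (BE)⁺ = {BCE}, which contains all of one fragment — lossless.
Dependency preservation: the restricted closure of {A} across the fragments never reaches {C}, so A → C cannot be enforced without a join — not preserved.

lossless but not dependency-preserving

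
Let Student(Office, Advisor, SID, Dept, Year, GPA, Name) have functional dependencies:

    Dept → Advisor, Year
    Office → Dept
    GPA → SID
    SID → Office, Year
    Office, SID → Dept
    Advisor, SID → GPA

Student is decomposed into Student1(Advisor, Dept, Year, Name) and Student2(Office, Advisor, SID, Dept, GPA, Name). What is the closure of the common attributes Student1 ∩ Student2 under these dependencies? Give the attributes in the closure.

Student1 ∩ Student2 = {Advisor, Dept, Name}.
Dept → Advisor, Year applies, adding Year
Closure: {Advisor, Dept, Year, Name}.

Advisor, Dept, Year, Name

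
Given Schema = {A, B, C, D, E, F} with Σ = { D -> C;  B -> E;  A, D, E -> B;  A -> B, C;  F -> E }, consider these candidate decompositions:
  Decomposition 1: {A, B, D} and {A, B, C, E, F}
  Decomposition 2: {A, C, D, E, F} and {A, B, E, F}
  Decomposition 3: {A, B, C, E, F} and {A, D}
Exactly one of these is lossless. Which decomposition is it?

Decomposition 2

Decomposition 1: common = {A, B}, closure = {A, B, C, E} → lossy.
Decomposition 2: common = {A, E, F}, closure = {A, B, C, E, F} → lossless.
Decomposition 3: common = {A}, closure = {A, B, C, E} → lossy.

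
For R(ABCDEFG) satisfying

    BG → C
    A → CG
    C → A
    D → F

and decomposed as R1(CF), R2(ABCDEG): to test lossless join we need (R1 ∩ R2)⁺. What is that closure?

R1 ∩ R2 = {C}.
C → A applies, adding A
A → CG applies, adding G
Closure: {ACG}.

ACG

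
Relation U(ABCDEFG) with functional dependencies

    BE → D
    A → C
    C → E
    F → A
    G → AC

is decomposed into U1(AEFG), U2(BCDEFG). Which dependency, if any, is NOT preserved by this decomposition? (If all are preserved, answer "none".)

A → C

Check A → C: no single fragment contains all of {AC}, and the restricted closure of {A} across the fragments never reaches {C}.
BE → D is preserved.
C → E is preserved.
F → A is preserved.
G → AC is preserved.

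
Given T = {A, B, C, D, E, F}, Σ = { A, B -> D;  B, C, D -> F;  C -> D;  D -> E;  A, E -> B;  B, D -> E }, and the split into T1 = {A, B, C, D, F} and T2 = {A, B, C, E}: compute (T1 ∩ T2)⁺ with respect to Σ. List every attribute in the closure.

A, B, C, D, E, F

T1 ∩ T2 = {A, B, C}.
A, B → D applies, adding D
B, C, D → F applies, adding F
D → E applies, adding E
Closure: {A, B, C, D, E, F}.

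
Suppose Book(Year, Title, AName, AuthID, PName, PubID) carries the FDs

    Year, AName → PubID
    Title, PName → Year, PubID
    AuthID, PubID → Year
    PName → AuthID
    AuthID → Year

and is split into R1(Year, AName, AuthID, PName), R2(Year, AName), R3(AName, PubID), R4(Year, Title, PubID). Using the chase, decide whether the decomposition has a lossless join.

No

Chase test. Columns are Year, Title, AName, AuthID, PName, PubID; row i has aⱼ where attribute j ∈ Ri, else bᵢⱼ.
Initial tableau (one row per fragment):
  row 1: a1 b12 a3 a4 a5 b16
  row 2: a1 b22 a3 b24 b25 b26
  row 3: b31 b32 a3 b34 b35 a6
  row 4: a1 a2 b43 b44 b45 a6
Rows 1 and 2 agree on Year, AName; apply Year, AName→PubID and equate their PubID entries.
No row becomes fully distinguished — the join is lossy.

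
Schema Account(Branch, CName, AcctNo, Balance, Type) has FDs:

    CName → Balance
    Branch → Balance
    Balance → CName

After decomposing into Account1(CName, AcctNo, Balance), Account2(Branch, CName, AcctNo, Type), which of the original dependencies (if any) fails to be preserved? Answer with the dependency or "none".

CName → Balance lies within Account1.
Branch → Balance: restricted closure across fragments reaches Balance.
Balance → CName lies within Account1.
Every dependency is enforceable on the fragments, so the decomposition is dependency-preserving.

none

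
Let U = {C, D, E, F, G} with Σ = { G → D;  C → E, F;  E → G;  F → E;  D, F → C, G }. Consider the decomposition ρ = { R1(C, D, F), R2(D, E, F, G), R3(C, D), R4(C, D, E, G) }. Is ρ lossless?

Yes

Chase test. Columns are C, D, E, F, G; row i has aⱼ where attribute j ∈ Ri, else bᵢⱼ.
Initial tableau (one row per fragment):
  row 1: a1 a2 b13 a4 b15
  row 2: b21 a2 a3 a4 a5
  row 3: a1 a2 b33 b34 b35
  row 4: a1 a2 a3 b44 a5
Rows 1 and 3 agree on C; apply C→E, F and equate their E, F entries.
Rows 1 and 4 agree on C; apply C→E, F and equate their E, F entries.
Rows 1 and 2 agree on E; apply E→G and equate their G entries.
Rows 1 and 3 agree on E; apply E→G and equate their G entries.
Rows 1 and 2 agree on D, F; apply D, F→C, G and equate their C, G entries.
Row 1 is now all distinguished symbols — the join is lossless.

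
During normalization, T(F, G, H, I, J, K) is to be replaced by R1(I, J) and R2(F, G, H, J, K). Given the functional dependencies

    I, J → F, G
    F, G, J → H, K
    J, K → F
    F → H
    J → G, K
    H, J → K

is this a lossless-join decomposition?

Yes

Common attributes: R1 ∩ R2 = {J}.
Closure of {J}: J → G, K applies, adding G, K; J, K → F applies, adding F; F → H applies, adding H. So (J)⁺ = {F, G, H, J, K}.
This closure contains every attribute of R2, so R1 ∩ R2 → R2. The join is lossless.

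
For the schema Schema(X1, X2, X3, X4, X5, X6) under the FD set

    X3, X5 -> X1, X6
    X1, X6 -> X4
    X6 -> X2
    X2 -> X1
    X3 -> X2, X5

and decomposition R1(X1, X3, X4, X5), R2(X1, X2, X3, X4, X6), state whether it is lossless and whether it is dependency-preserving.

lossless and dependency-preserving

Lossless test: (X1, X3, X4)⁺ = {X1, X2, X3, X4, X5, X6}, which contains all of one fragment — lossless.
Dependency preservation: X3, X5 → X1, X6; X3 → X2, X5 are not contained in any single fragment, but the restricted closure of each left-hand side across the fragments still reaches the right-hand side; the remaining FDs each lie inside some fragment. All dependencies are preserved.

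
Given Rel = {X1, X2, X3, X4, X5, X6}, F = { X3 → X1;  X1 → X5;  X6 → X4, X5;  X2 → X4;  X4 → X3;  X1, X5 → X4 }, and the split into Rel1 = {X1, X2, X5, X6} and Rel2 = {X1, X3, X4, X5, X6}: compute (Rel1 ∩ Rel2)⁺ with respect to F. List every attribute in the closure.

X1, X3, X4, X5, X6

Rel1 ∩ Rel2 = {X1, X5, X6}.
X6 → X4, X5 applies, adding X4
X4 → X3 applies, adding X3
Closure: {X1, X3, X4, X5, X6}.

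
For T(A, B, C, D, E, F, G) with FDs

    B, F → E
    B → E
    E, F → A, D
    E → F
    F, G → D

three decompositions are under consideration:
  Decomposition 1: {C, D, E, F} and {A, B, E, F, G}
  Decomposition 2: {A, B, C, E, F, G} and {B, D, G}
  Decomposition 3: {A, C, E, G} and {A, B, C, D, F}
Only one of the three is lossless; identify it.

Decomposition 2

Decomposition 1: common = {E, F}, closure = {A, D, E, F} → lossy.
Decomposition 2: common = {B, G}, closure = {A, B, D, E, F, G} → lossless.
Decomposition 3: common = {A, C}, closure = {A, C} → lossy.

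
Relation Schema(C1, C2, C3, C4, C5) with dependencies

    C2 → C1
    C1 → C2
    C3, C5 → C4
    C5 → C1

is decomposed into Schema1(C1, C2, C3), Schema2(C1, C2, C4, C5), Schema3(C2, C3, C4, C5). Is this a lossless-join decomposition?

Yes

Chase test. Columns are C1, C2, C3, C4, C5; row i has aⱼ where attribute j ∈ Schemai, else bᵢⱼ.
Initial tableau (one row per fragment):
  row 1: a1 a2 a3 b14 b15
  row 2: a1 a2 b23 a4 a5
  row 3: b31 a2 a3 a4 a5
Rows 1 and 3 agree on C2; apply C2→C1 and equate their C1 entries.
Row 3 is now all distinguished symbols — the join is lossless.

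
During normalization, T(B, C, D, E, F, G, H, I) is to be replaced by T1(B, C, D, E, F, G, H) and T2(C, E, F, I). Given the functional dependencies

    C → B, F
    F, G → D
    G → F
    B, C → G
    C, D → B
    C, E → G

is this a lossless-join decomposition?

No

Common attributes: T1 ∩ T2 = {C, E, F}.
Closure of {C, E, F}: C → B, F applies, adding B; B, C → G applies, adding G; F, G → D applies, adding D. So (C, E, F)⁺ = {B, C, D, E, F, G}.
The closure contains neither all of T1 = {B, C, D, E, F, G, H} nor all of T2 = {C, E, F, I}, so the common attributes are not a superkey of either fragment. The join is lossy.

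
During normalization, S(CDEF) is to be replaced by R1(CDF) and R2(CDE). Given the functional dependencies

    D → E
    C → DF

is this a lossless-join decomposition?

Common attributes: R1 ∩ R2 = {CD}.
Closure of {CD}: D → E applies, adding E; C → DF applies, adding F. So (CD)⁺ = {CDEF}.
This closure contains every attribute of R1, so R1 ∩ R2 → R1. The join is lossless.

Yes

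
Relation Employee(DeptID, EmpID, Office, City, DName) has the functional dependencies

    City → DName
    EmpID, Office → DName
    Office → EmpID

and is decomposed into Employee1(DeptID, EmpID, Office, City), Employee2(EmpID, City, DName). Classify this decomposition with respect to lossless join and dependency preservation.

lossless but not dependency-preserving

Lossless test: (EmpID, City)⁺ = {EmpID, City, DName}, which contains all of one fragment — lossless.
Dependency preservation: the restricted closure of {EmpID, Office} across the fragments never reaches {DName}, so EmpID, Office → DName cannot be enforced without a join — not preserved.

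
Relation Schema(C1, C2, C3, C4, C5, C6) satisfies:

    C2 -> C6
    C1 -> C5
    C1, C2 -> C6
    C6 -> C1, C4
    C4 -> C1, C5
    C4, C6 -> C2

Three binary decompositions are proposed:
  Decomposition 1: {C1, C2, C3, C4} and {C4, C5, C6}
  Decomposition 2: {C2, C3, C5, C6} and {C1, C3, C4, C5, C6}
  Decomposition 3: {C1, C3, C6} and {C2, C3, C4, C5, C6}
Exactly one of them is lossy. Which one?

Decomposition 1: common = {C4}, closure = {C1, C4, C5} → lossy.
Decomposition 2: common = {C3, C5, C6}, closure = {C1, C2, C3, C4, C5, C6} → lossless.
Decomposition 3: common = {C3, C6}, closure = {C1, C2, C3, C4, C5, C6} → lossless.

Decomposition 1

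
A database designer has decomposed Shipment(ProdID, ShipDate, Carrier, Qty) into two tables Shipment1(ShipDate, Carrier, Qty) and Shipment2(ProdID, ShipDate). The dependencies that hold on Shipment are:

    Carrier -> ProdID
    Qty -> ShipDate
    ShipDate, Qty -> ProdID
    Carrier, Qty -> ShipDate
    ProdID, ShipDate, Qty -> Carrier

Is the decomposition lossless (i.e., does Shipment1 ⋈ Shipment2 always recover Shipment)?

Common attributes: Shipment1 ∩ Shipment2 = {ShipDate}.
No dependency enlarges {ShipDate}, so (ShipDate)⁺ = {ShipDate}.
The closure contains neither all of Shipment1 = {ShipDate, Carrier, Qty} nor all of Shipment2 = {ProdID, ShipDate}, so the common attributes are not a superkey of either fragment. The join is lossy.

No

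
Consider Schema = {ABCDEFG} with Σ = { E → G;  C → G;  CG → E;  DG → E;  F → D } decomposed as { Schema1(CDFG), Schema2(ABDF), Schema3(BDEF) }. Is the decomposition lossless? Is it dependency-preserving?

Lossless test (chase): applying each FD to every pair of rows produces no changes in the tableau, so no row becomes fully distinguished — the join is lossy.
Dependency preservation: the restricted closure of {E} across the fragments never reaches {G}, so E → G cannot be enforced without a join — not preserved.

lossy and not dependency-preserving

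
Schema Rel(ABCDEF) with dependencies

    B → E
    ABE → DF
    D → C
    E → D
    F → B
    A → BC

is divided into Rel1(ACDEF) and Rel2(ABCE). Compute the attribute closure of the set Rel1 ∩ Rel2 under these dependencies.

ABCDEF

Rel1 ∩ Rel2 = {ACE}.
E → D applies, adding D
A → BC applies, adding B
ABE → DF applies, adding F
Closure: {ABCDEF}.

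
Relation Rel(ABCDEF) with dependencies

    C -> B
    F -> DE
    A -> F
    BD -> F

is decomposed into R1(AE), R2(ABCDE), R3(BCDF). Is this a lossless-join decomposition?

Chase test. Columns are ABCDEF; row i has aⱼ where attribute j ∈ Ri, else bᵢⱼ.
Initial tableau (one row per fragment):
  row 1: a1 b12 b13 b14 a5 b16
  row 2: a1 a2 a3 a4 a5 b26
  row 3: b31 a2 a3 a4 b35 a6
Rows 1 and 2 agree on A; apply A→F and equate their F entries.
Rows 2 and 3 agree on BD; apply BD→F and equate their F entries.
Rows 1 and 2 agree on F; apply F→DE and equate their DE entries.
Rows 1 and 3 agree on F; apply F→DE and equate their DE entries.
Row 2 is now all distinguished symbols — the join is lossless.

Yes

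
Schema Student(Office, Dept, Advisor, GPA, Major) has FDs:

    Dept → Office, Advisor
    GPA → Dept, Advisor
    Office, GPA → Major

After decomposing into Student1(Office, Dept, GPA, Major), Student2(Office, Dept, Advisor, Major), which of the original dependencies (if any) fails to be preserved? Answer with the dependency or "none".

none

Dept → Office, Advisor lies within Student2.
GPA → Dept, Advisor: restricted closure across fragments reaches Dept, Advisor.
Office, GPA → Major lies within Student1.
Every dependency is enforceable on the fragments, so the decomposition is dependency-preserving.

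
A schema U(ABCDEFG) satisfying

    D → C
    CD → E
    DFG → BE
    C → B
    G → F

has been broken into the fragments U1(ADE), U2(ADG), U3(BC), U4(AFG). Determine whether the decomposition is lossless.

Chase test. Columns are ABCDEFG; row i has aⱼ where attribute j ∈ Ui, else bᵢⱼ.
Initial tableau (one row per fragment):
  row 1: a1 b12 b13 a4 a5 b16 b17
  row 2: a1 b22 b23 a4 b25 b26 a7
  row 3: b31 a2 a3 b34 b35 b36 b37
  row 4: a1 b42 b43 b44 b45 a6 a7
Rows 1 and 2 agree on D; apply D→C and equate their C entries.
Rows 1 and 2 agree on CD; apply CD→E and equate their E entries.
Rows 1 and 2 agree on C; apply C→B and equate their B entries.
Rows 2 and 4 agree on G; apply G→F and equate their F entries.
No row becomes fully distinguished — the join is lossy.

No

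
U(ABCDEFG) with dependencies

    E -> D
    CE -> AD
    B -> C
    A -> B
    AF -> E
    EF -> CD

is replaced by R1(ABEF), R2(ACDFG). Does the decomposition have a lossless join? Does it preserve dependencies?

lossless but not dependency-preserving

Lossless test: (AF)⁺ = {ABCDEF}, which contains all of one fragment — lossless.
Dependency preservation: the restricted closure of {E} across the fragments never reaches {D}, so E → D cannot be enforced without a join — not preserved.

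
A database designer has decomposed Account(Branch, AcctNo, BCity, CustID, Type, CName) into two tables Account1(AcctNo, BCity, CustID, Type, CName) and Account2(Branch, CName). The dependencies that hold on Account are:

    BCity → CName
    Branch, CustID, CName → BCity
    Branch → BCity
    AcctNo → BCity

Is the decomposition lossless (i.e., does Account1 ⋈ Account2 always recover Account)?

Common attributes: Account1 ∩ Account2 = {CName}.
No dependency enlarges {CName}, so (CName)⁺ = {CName}.
The closure contains neither all of Account1 = {AcctNo, BCity, CustID, Type, CName} nor all of Account2 = {Branch, CName}, so the common attributes are not a superkey of either fragment. The join is lossy.

No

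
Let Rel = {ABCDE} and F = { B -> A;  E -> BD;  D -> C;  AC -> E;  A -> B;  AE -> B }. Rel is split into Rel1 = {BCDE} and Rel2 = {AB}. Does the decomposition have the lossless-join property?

Yes

Common attributes: Rel1 ∩ Rel2 = {B}.
Closure of {B}: B → A applies, adding A. So (B)⁺ = {AB}.
This closure contains every attribute of Rel2, so Rel1 ∩ Rel2 → Rel2. The join is lossless.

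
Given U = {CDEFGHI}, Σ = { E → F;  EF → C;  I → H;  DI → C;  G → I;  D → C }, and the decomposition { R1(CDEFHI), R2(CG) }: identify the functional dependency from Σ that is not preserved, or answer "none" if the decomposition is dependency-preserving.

G → I

Check G → I: no single fragment contains all of {GI}, and the restricted closure of {G} across the fragments never reaches {I}.
E → F is preserved.
EF → C is preserved.
I → H is preserved.
DI → C is preserved.
D → C is preserved.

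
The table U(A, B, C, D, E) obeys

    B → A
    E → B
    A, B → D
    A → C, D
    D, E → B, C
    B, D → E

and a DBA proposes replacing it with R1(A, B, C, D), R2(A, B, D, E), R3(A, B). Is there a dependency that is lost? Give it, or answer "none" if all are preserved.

B → A lies within R1.
E → B lies within R2.
A, B → D lies within R1.
A → C, D lies within R1.
D, E → B, C: restricted closure across fragments reaches B, C.
B, D → E lies within R2.
Every dependency is enforceable on the fragments, so the decomposition is dependency-preserving.

none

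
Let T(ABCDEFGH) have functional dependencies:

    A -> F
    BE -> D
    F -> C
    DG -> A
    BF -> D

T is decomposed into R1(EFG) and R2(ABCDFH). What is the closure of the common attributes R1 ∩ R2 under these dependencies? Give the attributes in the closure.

R1 ∩ R2 = {F}.
F → C applies, adding C
Closure: {CF}.

CF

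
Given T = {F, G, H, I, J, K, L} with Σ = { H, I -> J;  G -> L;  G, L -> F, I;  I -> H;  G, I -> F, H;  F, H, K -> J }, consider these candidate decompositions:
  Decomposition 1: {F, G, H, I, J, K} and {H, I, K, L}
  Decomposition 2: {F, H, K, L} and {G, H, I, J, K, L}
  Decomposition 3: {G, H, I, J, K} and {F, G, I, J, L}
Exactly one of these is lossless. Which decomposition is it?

Decomposition 3

Decomposition 1: common = {H, I, K}, closure = {H, I, J, K} → lossy.
Decomposition 2: common = {H, K, L}, closure = {H, K, L} → lossy.
Decomposition 3: common = {G, I, J}, closure = {F, G, H, I, J, L} → lossless.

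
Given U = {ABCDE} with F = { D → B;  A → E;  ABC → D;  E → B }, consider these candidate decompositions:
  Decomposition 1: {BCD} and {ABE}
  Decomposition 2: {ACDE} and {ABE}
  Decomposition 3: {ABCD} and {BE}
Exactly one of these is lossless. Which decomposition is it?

Decomposition 2

Decomposition 1: common = {B}, closure = {B} → lossy.
Decomposition 2: common = {AE}, closure = {ABE} → lossless.
Decomposition 3: common = {B}, closure = {B} → lossy.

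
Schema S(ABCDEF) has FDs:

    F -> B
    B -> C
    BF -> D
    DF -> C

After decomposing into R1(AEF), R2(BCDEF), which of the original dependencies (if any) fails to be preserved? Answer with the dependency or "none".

F → B lies within R2.
B → C lies within R2.
BF → D lies within R2.
DF → C lies within R2.
Every dependency is enforceable on the fragments, so the decomposition is dependency-preserving.

none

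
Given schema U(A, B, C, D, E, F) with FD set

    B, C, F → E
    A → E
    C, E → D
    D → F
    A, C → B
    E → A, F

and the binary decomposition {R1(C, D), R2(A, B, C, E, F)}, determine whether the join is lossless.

Common attributes: R1 ∩ R2 = {C}.
No dependency enlarges {C}, so (C)⁺ = {C}.
The closure contains neither all of R1 = {C, D} nor all of R2 = {A, B, C, E, F}, so the common attributes are not a superkey of either fragment. The join is lossy.

No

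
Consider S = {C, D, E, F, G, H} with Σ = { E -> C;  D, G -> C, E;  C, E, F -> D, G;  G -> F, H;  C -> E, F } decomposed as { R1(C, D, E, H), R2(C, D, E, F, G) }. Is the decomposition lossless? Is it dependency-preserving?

lossless but not dependency-preserving

Lossless test: (C, D, E)⁺ = {C, D, E, F, G, H}, which contains all of one fragment — lossless.
Dependency preservation: the restricted closure of {G} across the fragments never reaches {F, H}, so G → F, H cannot be enforced without a join — not preserved.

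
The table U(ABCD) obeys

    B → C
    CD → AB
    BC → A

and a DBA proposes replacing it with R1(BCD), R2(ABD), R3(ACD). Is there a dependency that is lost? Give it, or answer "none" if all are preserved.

B → C lies within R1.
CD → AB: restricted closure across fragments reaches AB.
BC → A: restricted closure across fragments reaches A.
Every dependency is enforceable on the fragments, so the decomposition is dependency-preserving.

none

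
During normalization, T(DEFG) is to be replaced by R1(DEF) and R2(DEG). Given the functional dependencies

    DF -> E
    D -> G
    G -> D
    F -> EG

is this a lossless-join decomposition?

Yes

Common attributes: R1 ∩ R2 = {DE}.
Closure of {DE}: D → G applies, adding G. So (DE)⁺ = {DEG}.
This closure contains every attribute of R2, so R1 ∩ R2 → R2. The join is lossless.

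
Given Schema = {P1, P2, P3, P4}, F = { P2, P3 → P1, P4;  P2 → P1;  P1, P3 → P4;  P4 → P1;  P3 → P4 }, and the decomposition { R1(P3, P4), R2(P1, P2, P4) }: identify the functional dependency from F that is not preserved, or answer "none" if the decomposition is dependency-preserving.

none

P2, P3 → P1, P4: restricted closure across fragments reaches P1, P4.
P2 → P1 lies within R2.
P1, P3 → P4: restricted closure across fragments reaches P4.
P4 → P1 lies within R2.
P3 → P4 lies within R1.
Every dependency is enforceable on the fragments, so the decomposition is dependency-preserving.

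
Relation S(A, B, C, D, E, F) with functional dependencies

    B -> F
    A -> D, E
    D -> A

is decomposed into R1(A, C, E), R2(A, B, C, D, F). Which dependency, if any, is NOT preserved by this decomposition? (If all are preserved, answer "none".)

B → F lies within R2.
A → D, E: restricted closure across fragments reaches D, E.
D → A lies within R2.
Every dependency is enforceable on the fragments, so the decomposition is dependency-preserving.

none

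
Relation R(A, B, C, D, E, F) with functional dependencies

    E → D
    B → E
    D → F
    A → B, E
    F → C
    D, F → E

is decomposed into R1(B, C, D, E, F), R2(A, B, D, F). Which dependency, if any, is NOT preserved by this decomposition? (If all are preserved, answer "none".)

none

E → D lies within R1.
B → E lies within R1.
D → F lies within R1.
A → B, E: restricted closure across fragments reaches B, E.
F → C lies within R1.
D, F → E lies within R1.
Every dependency is enforceable on the fragments, so the decomposition is dependency-preserving.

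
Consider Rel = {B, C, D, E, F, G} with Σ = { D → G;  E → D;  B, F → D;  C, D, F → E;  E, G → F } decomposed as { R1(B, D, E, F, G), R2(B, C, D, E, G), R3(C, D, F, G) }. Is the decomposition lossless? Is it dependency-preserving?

lossless but not dependency-preserving

Lossless test (chase): Rows 1 and 2 agree on E, G; apply E, G→F and equate their F entries. Rows 2 and 3 agree on C, D, F; apply C, D, F→E and equate their E entries. Row 2 is now all distinguished symbols — the join is lossless.
Dependency preservation: the restricted closure of {C, D, F} across the fragments never reaches {E}, so C, D, F → E cannot be enforced without a join — not preserved.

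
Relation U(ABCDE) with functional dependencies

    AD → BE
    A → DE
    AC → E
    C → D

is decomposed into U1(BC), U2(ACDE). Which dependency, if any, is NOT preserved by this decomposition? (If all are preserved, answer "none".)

Check AD → BE: no single fragment contains all of {ABDE}, and the restricted closure of {AD} across the fragments never reaches {BE}.
A → DE is preserved.
AC → E is preserved.
C → D is preserved.

AD → BE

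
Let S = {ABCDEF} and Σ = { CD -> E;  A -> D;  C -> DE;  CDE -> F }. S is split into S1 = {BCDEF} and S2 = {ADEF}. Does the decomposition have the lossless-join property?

No

Common attributes: S1 ∩ S2 = {DEF}.
No dependency enlarges {DEF}, so (DEF)⁺ = {DEF}.
The closure contains neither all of S1 = {BCDEF} nor all of S2 = {ADEF}, so the common attributes are not a superkey of either fragment. The join is lossy.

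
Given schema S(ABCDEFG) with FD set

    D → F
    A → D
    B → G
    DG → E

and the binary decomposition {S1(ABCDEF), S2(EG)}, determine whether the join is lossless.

No

Common attributes: S1 ∩ S2 = {E}.
No dependency enlarges {E}, so (E)⁺ = {E}.
The closure contains neither all of S1 = {ABCDEF} nor all of S2 = {EG}, so the common attributes are not a superkey of either fragment. The join is lossy.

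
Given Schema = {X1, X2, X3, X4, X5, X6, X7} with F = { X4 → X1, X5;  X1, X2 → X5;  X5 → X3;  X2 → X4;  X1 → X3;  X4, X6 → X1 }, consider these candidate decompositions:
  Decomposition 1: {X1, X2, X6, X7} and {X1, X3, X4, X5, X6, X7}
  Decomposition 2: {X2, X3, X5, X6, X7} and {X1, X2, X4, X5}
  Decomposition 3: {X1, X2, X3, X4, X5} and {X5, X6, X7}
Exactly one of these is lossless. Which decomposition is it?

Decomposition 1: common = {X1, X6, X7}, closure = {X1, X3, X6, X7} → lossy.
Decomposition 2: common = {X2, X5}, closure = {X1, X2, X3, X4, X5} → lossless.
Decomposition 3: common = {X5}, closure = {X3, X5} → lossy.

Decomposition 2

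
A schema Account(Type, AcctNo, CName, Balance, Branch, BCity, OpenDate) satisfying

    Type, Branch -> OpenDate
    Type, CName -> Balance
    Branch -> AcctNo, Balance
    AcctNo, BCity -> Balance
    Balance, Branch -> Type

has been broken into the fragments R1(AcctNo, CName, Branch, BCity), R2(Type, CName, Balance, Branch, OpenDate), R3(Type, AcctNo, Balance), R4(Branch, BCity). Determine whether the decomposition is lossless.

Yes

Chase test. Columns are Type, AcctNo, CName, Balance, Branch, BCity, OpenDate; row i has aⱼ where attribute j ∈ Ri, else bᵢⱼ.
Initial tableau (one row per fragment):
  row 1: b11 a2 a3 b14 a5 a6 b17
  row 2: a1 b22 a3 a4 a5 b26 a7
  row 3: a1 a2 b33 a4 b35 b36 b37
  row 4: b41 b42 b43 b44 a5 a6 b47
Rows 1 and 2 agree on Branch; apply Branch→AcctNo, Balance and equate their AcctNo, Balance entries.
Rows 1 and 4 agree on Branch; apply Branch→AcctNo, Balance and equate their AcctNo, Balance entries.
Rows 1 and 2 agree on Balance, Branch; apply Balance, Branch→Type and equate their Type entries.
Rows 1 and 4 agree on Balance, Branch; apply Balance, Branch→Type and equate their Type entries.
Rows 1 and 2 agree on Type, Branch; apply Type, Branch→OpenDate and equate their OpenDate entries.
Rows 1 and 4 agree on Type, Branch; apply Type, Branch→OpenDate and equate their OpenDate entries.
Row 1 is now all distinguished symbols — the join is lossless.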